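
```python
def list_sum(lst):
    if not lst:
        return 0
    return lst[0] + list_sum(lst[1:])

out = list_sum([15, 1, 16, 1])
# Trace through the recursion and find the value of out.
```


list_sum([15, 1, 16, 1])
= 15 + list_sum([1, 16, 1])
= 15 + 1 + list_sum([16, 1])
= 15 + 1 + 16 + list_sum([1])
= 15 + 1 + 16 + 1 + list_sum([])
= 15 + 1 + 16 + 1 + 0
= 33


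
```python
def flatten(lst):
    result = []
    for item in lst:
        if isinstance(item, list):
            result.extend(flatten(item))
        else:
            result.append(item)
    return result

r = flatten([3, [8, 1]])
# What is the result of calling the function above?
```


flatten([3, [8, 1]])
Processing each element:
  3 is not a list -> append 3
  [8, 1] is a list -> flatten recursively -> [8, 1]
= [3, 8, 1]


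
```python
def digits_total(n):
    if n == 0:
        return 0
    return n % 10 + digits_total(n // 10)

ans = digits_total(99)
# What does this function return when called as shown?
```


digits_total(99)
= 9 + digits_total(9)
= 9 + 9 + digits_total(0)
= 9 + 9 + 0
= 18


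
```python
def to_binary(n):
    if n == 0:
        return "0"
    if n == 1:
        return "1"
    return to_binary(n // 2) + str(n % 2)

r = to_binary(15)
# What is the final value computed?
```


to_binary(15)
= to_binary(7) + "1"
= to_binary(3) + "1" + "1"
= to_binary(1) + "1" + "1" + "1"
= "1" + "1" + "1" + "1"
= "1111"


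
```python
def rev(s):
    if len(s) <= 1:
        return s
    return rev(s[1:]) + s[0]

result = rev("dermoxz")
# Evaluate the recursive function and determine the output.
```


rev("dermoxz")
= rev("ermoxz") + "d"
= rev("rmoxz") + "e" + "d"
= rev("moxz") + "r" + "e" + "d"
= rev("oxz") + "m" + "r" + "e" + "d"
= rev("xz") + "o" + "m" + "r" + "e" + "d"
= rev("z") + "x" + "o" + "m" + "r" + "e" + "d"
= "z" + "x" + "o" + "m" + "r" + "e" + "d"
= "zxomred"


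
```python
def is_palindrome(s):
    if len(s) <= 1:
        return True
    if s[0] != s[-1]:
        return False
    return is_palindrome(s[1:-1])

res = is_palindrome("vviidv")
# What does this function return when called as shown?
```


is_palindrome("vviidv")
"vviidv": s[0]='v' == s[-1]='v' -> is_palindrome("viid")
"viid": s[0]='v' != s[-1]='d' -> False
= False


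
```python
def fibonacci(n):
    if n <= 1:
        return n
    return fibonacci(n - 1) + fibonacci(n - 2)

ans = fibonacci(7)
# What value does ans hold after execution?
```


fibonacci(7)
= fibonacci(6) + fibonacci(5)
= (fibonacci(5) + fibonacci(4)) + fibonacci(5)
Computing bottom-up: fibonacci(0)=0, fibonacci(1)=1, fibonacci(2)=1, fibonacci(3)=2, fibonacci(4)=3, fibonacci(5)=5, fibonacci(6)=8, fibonacci(7)=13
= 13


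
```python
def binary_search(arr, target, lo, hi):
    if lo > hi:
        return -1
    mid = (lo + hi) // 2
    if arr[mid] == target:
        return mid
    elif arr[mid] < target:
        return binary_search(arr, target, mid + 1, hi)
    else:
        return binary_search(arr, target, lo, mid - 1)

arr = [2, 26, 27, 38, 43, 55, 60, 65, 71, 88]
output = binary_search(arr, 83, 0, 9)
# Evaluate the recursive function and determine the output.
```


binary_search(arr, 83, 0, 9)
lo=0, hi=9, mid=4, arr[mid]=43
43 < 83, search right half
lo=5, hi=9, mid=7, arr[mid]=65
65 < 83, search right half
lo=8, hi=9, mid=8, arr[mid]=71
71 < 83, search right half
lo=9, hi=9, mid=9, arr[mid]=88
88 > 83, search left half
lo > hi, target not found, return -1
= -1


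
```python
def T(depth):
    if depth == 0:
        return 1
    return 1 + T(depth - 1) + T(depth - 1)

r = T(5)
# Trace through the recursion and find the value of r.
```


T(5)
= 1 + T(4) + T(4)
= 1 + 2 * T(4)
T(k) = 2^(k+1) - 1
T(0) = 1
T(1) = 3
T(2) = 7
T(3) = 15
T(4) = 31
T(5) = 2^6 - 1 = 63


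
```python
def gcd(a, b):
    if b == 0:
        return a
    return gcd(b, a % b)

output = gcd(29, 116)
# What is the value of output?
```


gcd(29, 116)
= gcd(116, 29 % 116) = gcd(116, 29)
= gcd(29, 116 % 29) = gcd(29, 0)
b == 0, return a = 29


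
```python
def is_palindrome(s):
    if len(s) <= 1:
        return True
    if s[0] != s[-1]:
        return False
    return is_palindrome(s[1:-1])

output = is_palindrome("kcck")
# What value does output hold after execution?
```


is_palindrome("kcck")
"kcck": s[0]='k' == s[-1]='k' -> is_palindrome("cc")
"cc": s[0]='c' == s[-1]='c' -> is_palindrome("")
"": len <= 1 -> True
= True


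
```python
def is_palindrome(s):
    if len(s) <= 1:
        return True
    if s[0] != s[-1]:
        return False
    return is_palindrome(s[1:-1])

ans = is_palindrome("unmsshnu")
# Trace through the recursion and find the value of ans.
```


is_palindrome("unmsshnu")
"unmsshnu": s[0]='u' == s[-1]='u' -> is_palindrome("nmsshn")
"nmsshn": s[0]='n' == s[-1]='n' -> is_palindrome("mssh")
"mssh": s[0]='m' != s[-1]='h' -> False
= False


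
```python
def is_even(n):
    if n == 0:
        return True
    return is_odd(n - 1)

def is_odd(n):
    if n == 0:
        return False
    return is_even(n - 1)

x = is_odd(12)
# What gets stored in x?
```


is_odd(12)
= is_even(11)
= is_odd(10)
= is_even(9)
= is_odd(8)
= is_even(7)
= is_odd(6)
= is_even(5)
= is_odd(4)
= is_even(3)
= is_odd(2)
= is_even(1)
= is_odd(0)
n == 0: return False
= False


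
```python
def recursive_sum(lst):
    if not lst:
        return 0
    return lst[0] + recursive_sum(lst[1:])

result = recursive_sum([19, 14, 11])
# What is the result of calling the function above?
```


recursive_sum([19, 14, 11])
= 19 + recursive_sum([14, 11])
= 19 + 14 + recursive_sum([11])
= 19 + 14 + 11 + recursive_sum([])
= 19 + 14 + 11 + 0
= 44


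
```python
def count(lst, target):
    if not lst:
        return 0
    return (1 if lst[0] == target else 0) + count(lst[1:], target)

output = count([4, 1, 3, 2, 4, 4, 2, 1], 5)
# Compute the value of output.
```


count([4, 1, 3, 2, 4, 4, 2, 1], 5)
lst[0]=4 != 5: 0 + count([1, 3, 2, 4, 4, 2, 1], 5)
lst[0]=1 != 5: 0 + count([3, 2, 4, 4, 2, 1], 5)
lst[0]=3 != 5: 0 + count([2, 4, 4, 2, 1], 5)
lst[0]=2 != 5: 0 + count([4, 4, 2, 1], 5)
lst[0]=4 != 5: 0 + count([4, 2, 1], 5)
lst[0]=4 != 5: 0 + count([2, 1], 5)
lst[0]=2 != 5: 0 + count([1], 5)
lst[0]=1 != 5: 0 + count([], 5)
= 0


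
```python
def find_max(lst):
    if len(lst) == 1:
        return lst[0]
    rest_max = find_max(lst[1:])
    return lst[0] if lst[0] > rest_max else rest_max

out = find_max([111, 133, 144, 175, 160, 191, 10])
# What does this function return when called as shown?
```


find_max([111, 133, 144, 175, 160, 191, 10])
= compare 111 with find_max([133, 144, 175, 160, 191, 10])
= compare 133 with find_max([144, 175, 160, 191, 10])
= compare 144 with find_max([175, 160, 191, 10])
= compare 175 with find_max([160, 191, 10])
= compare 160 with find_max([191, 10])
= compare 191 with find_max([10])
Base: find_max([10]) = 10
compare 191 with 10: max = 191
compare 160 with 191: max = 191
compare 175 with 191: max = 191
compare 144 with 191: max = 191
compare 133 with 191: max = 191
compare 111 with 191: max = 191
= 191


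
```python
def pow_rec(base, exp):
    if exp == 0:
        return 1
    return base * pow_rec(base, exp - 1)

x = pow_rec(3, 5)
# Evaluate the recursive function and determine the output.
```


pow_rec(3, 5)
= 3 * pow_rec(3, 4)
= 3 * 3 * pow_rec(3, 3)
= 3 * 3 * 3 * pow_rec(3, 2)
= 3 * 3 * 3 * 3 * pow_rec(3, 1)
= 3 * 3 * 3 * 3 * 3 * pow_rec(3, 0)
= 3 * 3 * 3 * 3 * 3 * 1
= 243


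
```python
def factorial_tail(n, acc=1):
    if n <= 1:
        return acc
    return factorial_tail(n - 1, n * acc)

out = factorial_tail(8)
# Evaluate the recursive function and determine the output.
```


factorial_tail(8, 1)
= factorial_tail(7, 8 * 1) = factorial_tail(7, 8)
= factorial_tail(6, 7 * 8) = factorial_tail(6, 56)
= factorial_tail(5, 6 * 56) = factorial_tail(5, 336)
= factorial_tail(4, 5 * 336) = factorial_tail(4, 1680)
= factorial_tail(3, 4 * 1680) = factorial_tail(3, 6720)
= factorial_tail(2, 3 * 6720) = factorial_tail(2, 20160)
= factorial_tail(1, 2 * 20160) = factorial_tail(1, 40320)
n <= 1, return acc = 40320


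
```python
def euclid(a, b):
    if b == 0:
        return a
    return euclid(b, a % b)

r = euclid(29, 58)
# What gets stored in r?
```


euclid(29, 58)
= euclid(58, 29 % 58) = euclid(58, 29)
= euclid(29, 58 % 29) = euclid(29, 0)
b == 0, return a = 29


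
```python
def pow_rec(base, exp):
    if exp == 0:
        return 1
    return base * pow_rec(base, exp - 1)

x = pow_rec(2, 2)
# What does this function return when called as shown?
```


pow_rec(2, 2)
= 2 * pow_rec(2, 1)
= 2 * 2 * pow_rec(2, 0)
= 2 * 2 * 1
= 4


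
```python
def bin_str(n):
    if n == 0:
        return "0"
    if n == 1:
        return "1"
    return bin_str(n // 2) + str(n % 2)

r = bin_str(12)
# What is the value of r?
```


bin_str(12)
= bin_str(6) + "0"
= bin_str(3) + "0" + "0"
= bin_str(1) + "1" + "0" + "0"
= "1" + "1" + "0" + "0"
= "1100"


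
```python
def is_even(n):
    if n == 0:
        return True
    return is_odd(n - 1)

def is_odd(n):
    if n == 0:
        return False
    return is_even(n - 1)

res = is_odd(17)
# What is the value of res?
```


is_odd(17)
= is_even(16)
= is_odd(15)
= is_even(14)
= is_odd(13)
= is_even(12)
= is_odd(11)
= is_even(10)
= is_odd(9)
= is_even(8)
= is_odd(7)
= is_even(6)
= is_odd(5)
= is_even(4)
= is_odd(3)
= is_even(2)
= is_odd(1)
= is_even(0)
n == 0: return True
= True


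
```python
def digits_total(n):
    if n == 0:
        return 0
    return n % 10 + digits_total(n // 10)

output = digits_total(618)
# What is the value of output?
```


digits_total(618)
= 8 + digits_total(61)
= 8 + 1 + digits_total(6)
= 8 + 1 + 6 + digits_total(0)
= 8 + 1 + 6 + 0
= 15


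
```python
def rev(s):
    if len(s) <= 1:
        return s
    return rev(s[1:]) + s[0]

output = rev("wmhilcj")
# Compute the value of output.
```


rev("wmhilcj")
= rev("mhilcj") + "w"
= rev("hilcj") + "m" + "w"
= rev("ilcj") + "h" + "m" + "w"
= rev("lcj") + "i" + "h" + "m" + "w"
= rev("cj") + "l" + "i" + "h" + "m" + "w"
= rev("j") + "c" + "l" + "i" + "h" + "m" + "w"
= "j" + "c" + "l" + "i" + "h" + "m" + "w"
= "jclihmw"


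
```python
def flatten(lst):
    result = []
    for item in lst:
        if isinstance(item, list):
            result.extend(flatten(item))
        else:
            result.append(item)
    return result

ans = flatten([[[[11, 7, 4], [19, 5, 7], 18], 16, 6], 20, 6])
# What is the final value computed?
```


flatten([[[[11, 7, 4], [19, 5, 7], 18], 16, 6], 20, 6])
Processing each element:
  [[[11, 7, 4], [19, 5, 7], 18], 16, 6] is a list -> flatten recursively -> [11, 7, 4, 19, 5, 7, 18, 16, 6]
  20 is not a list -> append 20
  6 is not a list -> append 6
= [11, 7, 4, 19, 5, 7, 18, 16, 6, 20, 6]


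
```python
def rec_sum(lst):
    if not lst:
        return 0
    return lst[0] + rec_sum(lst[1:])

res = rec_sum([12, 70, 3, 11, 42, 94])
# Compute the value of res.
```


rec_sum([12, 70, 3, 11, 42, 94])
= 12 + rec_sum([70, 3, 11, 42, 94])
= 12 + 70 + rec_sum([3, 11, 42, 94])
= 12 + 70 + 3 + rec_sum([11, 42, 94])
= 12 + 70 + 3 + 11 + rec_sum([42, 94])
= 12 + 70 + 3 + 11 + 42 + rec_sum([94])
= 12 + 70 + 3 + 11 + 42 + 94 + rec_sum([])
= 12 + 70 + 3 + 11 + 42 + 94 + 0
= 232


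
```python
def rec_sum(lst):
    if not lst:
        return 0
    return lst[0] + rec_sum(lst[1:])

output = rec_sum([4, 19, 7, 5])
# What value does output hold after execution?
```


rec_sum([4, 19, 7, 5])
= 4 + rec_sum([19, 7, 5])
= 4 + 19 + rec_sum([7, 5])
= 4 + 19 + 7 + rec_sum([5])
= 4 + 19 + 7 + 5 + rec_sum([])
= 4 + 19 + 7 + 5 + 0
= 35


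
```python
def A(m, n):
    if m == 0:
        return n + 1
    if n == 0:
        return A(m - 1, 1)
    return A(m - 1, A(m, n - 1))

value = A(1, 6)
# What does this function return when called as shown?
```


A(1, 6)
= A(0, A(1, 5))
First compute A(1, 5) = 7
= A(0, 7)
= 8


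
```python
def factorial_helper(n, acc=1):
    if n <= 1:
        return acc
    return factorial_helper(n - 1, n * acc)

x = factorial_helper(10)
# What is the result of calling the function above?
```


factorial_helper(10, 1)
= factorial_helper(9, 10 * 1) = factorial_helper(9, 10)
= factorial_helper(8, 9 * 10) = factorial_helper(8, 90)
= factorial_helper(7, 8 * 90) = factorial_helper(7, 720)
= factorial_helper(6, 7 * 720) = factorial_helper(6, 5040)
= factorial_helper(5, 6 * 5040) = factorial_helper(5, 30240)
= factorial_helper(4, 5 * 30240) = factorial_helper(4, 151200)
= factorial_helper(3, 4 * 151200) = factorial_helper(3, 604800)
= factorial_helper(2, 3 * 604800) = factorial_helper(2, 1814400)
= factorial_helper(1, 2 * 1814400) = factorial_helper(1, 3628800)
n <= 1, return acc = 3628800


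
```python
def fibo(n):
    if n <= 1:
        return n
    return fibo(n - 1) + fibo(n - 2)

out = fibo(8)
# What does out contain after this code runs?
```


fibo(8)
= fibo(7) + fibo(6)
= (fibo(6) + fibo(5)) + fibo(6)
Computing bottom-up: fibo(0)=0, fibo(1)=1, fibo(2)=1, fibo(3)=2, fibo(4)=3, fibo(5)=5, fibo(6)=8, fibo(7)=13, fibo(8)=21
= 21


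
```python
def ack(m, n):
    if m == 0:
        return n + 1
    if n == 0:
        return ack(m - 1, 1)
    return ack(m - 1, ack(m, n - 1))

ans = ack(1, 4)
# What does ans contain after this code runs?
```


ack(1, 4)
= ack(0, ack(1, 3))
First compute ack(1, 3) = 5
= ack(0, 5)
= 6


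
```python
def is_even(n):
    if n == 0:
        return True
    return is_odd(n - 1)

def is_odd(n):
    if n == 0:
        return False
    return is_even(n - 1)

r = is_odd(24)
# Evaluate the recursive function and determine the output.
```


is_odd(24)
= is_even(23)
= is_odd(22)
= is_even(21)
= is_odd(20)
= is_even(19)
= is_odd(18)
= is_even(17)
= is_odd(16)
= is_even(15)
= is_odd(14)
= is_even(13)
= is_odd(12)
= is_even(11)
= is_odd(10)
= is_even(9)
= is_odd(8)
= is_even(7)
= is_odd(6)
= is_even(5)
= is_odd(4)
= is_even(3)
= is_odd(2)
= is_even(1)
= is_odd(0)
n == 0: return False
= False


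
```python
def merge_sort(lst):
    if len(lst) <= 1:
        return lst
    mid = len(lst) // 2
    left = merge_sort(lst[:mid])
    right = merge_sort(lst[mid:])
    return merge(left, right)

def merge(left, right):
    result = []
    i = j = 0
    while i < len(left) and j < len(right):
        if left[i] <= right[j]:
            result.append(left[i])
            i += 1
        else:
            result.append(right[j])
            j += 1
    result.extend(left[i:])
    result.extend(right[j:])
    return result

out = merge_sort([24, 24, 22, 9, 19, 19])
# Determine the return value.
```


merge_sort([24, 24, 22, 9, 19, 19])
Split into [24, 24, 22] and [9, 19, 19]
Left sorted: [22, 24, 24]
Right sorted: [9, 19, 19]
Merge [22, 24, 24] and [9, 19, 19]
= [9, 19, 19, 22, 24, 24]


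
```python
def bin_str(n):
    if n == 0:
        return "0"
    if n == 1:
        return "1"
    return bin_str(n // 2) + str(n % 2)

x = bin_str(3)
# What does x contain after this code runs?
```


bin_str(3)
= bin_str(1) + "1"
= "1" + "1"
= "11"


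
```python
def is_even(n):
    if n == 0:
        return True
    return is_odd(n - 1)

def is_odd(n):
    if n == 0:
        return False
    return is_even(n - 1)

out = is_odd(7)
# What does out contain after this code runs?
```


is_odd(7)
= is_even(6)
= is_odd(5)
= is_even(4)
= is_odd(3)
= is_even(2)
= is_odd(1)
= is_even(0)
n == 0: return True
= True


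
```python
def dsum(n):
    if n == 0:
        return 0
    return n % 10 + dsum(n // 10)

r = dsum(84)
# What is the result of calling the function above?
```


dsum(84)
= 4 + dsum(8)
= 4 + 8 + dsum(0)
= 4 + 8 + 0
= 12


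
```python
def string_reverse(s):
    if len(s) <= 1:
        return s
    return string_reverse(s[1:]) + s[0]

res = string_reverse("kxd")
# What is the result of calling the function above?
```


string_reverse("kxd")
= string_reverse("xd") + "k"
= string_reverse("d") + "x" + "k"
= "d" + "x" + "k"
= "dxk"


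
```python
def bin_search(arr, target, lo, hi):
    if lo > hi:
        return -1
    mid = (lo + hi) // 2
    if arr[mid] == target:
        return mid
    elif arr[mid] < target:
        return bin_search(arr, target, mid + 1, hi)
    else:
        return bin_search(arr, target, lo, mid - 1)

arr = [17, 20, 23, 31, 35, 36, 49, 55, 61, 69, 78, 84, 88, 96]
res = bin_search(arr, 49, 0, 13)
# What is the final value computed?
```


bin_search(arr, 49, 0, 13)
lo=0, hi=13, mid=6, arr[mid]=49
arr[6] == 49, found at index 6
= 6


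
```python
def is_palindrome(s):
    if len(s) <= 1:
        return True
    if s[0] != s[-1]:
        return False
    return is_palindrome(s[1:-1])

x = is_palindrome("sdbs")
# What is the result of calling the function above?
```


is_palindrome("sdbs")
"sdbs": s[0]='s' == s[-1]='s' -> is_palindrome("db")
"db": s[0]='d' != s[-1]='b' -> False
= False


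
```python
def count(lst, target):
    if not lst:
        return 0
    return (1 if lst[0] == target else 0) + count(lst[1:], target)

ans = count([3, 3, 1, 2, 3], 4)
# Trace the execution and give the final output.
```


count([3, 3, 1, 2, 3], 4)
lst[0]=3 != 4: 0 + count([3, 1, 2, 3], 4)
lst[0]=3 != 4: 0 + count([1, 2, 3], 4)
lst[0]=1 != 4: 0 + count([2, 3], 4)
lst[0]=2 != 4: 0 + count([3], 4)
lst[0]=3 != 4: 0 + count([], 4)
= 0


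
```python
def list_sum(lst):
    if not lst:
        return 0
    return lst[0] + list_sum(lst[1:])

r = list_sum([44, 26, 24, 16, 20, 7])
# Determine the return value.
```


list_sum([44, 26, 24, 16, 20, 7])
= 44 + list_sum([26, 24, 16, 20, 7])
= 44 + 26 + list_sum([24, 16, 20, 7])
= 44 + 26 + 24 + list_sum([16, 20, 7])
= 44 + 26 + 24 + 16 + list_sum([20, 7])
= 44 + 26 + 24 + 16 + 20 + list_sum([7])
= 44 + 26 + 24 + 16 + 20 + 7 + list_sum([])
= 44 + 26 + 24 + 16 + 20 + 7 + 0
= 137


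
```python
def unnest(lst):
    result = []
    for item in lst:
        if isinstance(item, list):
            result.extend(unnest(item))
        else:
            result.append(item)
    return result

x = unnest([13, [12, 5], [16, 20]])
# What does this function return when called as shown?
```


unnest([13, [12, 5], [16, 20]])
Processing each element:
  13 is not a list -> append 13
  [12, 5] is a list -> unnest recursively -> [12, 5]
  [16, 20] is a list -> unnest recursively -> [16, 20]
= [13, 12, 5, 16, 20]


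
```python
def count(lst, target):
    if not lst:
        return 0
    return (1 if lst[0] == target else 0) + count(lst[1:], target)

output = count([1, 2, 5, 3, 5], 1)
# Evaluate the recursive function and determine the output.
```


count([1, 2, 5, 3, 5], 1)
lst[0]=1 == 1: 1 + count([2, 5, 3, 5], 1)
lst[0]=2 != 1: 0 + count([5, 3, 5], 1)
lst[0]=5 != 1: 0 + count([3, 5], 1)
lst[0]=3 != 1: 0 + count([5], 1)
lst[0]=5 != 1: 0 + count([], 1)
= 1


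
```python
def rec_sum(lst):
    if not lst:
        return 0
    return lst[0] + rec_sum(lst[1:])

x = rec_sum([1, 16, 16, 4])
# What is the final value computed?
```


rec_sum([1, 16, 16, 4])
= 1 + rec_sum([16, 16, 4])
= 1 + 16 + rec_sum([16, 4])
= 1 + 16 + 16 + rec_sum([4])
= 1 + 16 + 16 + 4 + rec_sum([])
= 1 + 16 + 16 + 4 + 0
= 37


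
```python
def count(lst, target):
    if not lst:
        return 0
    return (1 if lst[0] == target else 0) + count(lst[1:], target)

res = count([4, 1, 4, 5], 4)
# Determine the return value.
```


count([4, 1, 4, 5], 4)
lst[0]=4 == 4: 1 + count([1, 4, 5], 4)
lst[0]=1 != 4: 0 + count([4, 5], 4)
lst[0]=4 == 4: 1 + count([5], 4)
lst[0]=5 != 4: 0 + count([], 4)
= 2


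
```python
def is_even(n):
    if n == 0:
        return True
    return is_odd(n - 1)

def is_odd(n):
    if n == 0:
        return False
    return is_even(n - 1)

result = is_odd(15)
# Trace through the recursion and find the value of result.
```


is_odd(15)
= is_even(14)
= is_odd(13)
= is_even(12)
= is_odd(11)
= is_even(10)
= is_odd(9)
= is_even(8)
= is_odd(7)
= is_even(6)
= is_odd(5)
= is_even(4)
= is_odd(3)
= is_even(2)
= is_odd(1)
= is_even(0)
n == 0: return True
= True


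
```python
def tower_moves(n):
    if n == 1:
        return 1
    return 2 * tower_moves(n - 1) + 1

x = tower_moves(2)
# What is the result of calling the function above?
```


tower_moves(2)
= 2 * tower_moves(1) + 1
Now compute bottom-up:
tower_moves(1) = 1
tower_moves(2) = 2 * 1 + 1 = 3
= 3


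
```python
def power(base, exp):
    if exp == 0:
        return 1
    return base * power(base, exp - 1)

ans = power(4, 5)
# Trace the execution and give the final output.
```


power(4, 5)
= 4 * power(4, 4)
= 4 * 4 * power(4, 3)
= 4 * 4 * 4 * power(4, 2)
= 4 * 4 * 4 * 4 * power(4, 1)
= 4 * 4 * 4 * 4 * 4 * power(4, 0)
= 4 * 4 * 4 * 4 * 4 * 1
= 1024


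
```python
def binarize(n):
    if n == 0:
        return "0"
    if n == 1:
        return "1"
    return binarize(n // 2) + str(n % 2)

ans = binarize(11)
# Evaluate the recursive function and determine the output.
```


binarize(11)
= binarize(5) + "1"
= binarize(2) + "1" + "1"
= binarize(1) + "0" + "1" + "1"
= "1" + "0" + "1" + "1"
= "1011"


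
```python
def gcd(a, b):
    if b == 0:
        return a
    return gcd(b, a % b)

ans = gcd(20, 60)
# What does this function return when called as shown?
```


gcd(20, 60)
= gcd(60, 20 % 60) = gcd(60, 20)
= gcd(20, 60 % 20) = gcd(20, 0)
b == 0, return a = 20


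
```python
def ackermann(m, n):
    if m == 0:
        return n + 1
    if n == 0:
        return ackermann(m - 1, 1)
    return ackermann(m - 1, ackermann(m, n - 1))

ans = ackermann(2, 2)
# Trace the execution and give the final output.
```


ackermann(2, 2)
= ackermann(1, ackermann(2, 1))
First compute ackermann(2, 1) = 5
= ackermann(1, 5)
= 7


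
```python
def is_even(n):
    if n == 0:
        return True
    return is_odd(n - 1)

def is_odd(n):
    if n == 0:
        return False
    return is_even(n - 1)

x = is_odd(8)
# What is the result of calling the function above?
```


is_odd(8)
= is_even(7)
= is_odd(6)
= is_even(5)
= is_odd(4)
= is_even(3)
= is_odd(2)
= is_even(1)
= is_odd(0)
n == 0: return False
= False


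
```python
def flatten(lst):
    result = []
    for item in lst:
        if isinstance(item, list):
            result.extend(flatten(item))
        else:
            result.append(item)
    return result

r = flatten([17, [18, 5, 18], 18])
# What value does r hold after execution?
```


flatten([17, [18, 5, 18], 18])
Processing each element:
  17 is not a list -> append 17
  [18, 5, 18] is a list -> flatten recursively -> [18, 5, 18]
  18 is not a list -> append 18
= [17, 18, 5, 18, 18]


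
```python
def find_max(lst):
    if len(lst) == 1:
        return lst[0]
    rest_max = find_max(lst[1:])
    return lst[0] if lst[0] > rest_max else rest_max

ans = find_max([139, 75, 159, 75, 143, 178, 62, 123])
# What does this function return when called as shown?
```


find_max([139, 75, 159, 75, 143, 178, 62, 123])
= compare 139 with find_max([75, 159, 75, 143, 178, 62, 123])
= compare 75 with find_max([159, 75, 143, 178, 62, 123])
= compare 159 with find_max([75, 143, 178, 62, 123])
= compare 75 with find_max([143, 178, 62, 123])
= compare 143 with find_max([178, 62, 123])
= compare 178 with find_max([62, 123])
= compare 62 with find_max([123])
Base: find_max([123]) = 123
compare 62 with 123: max = 123
compare 178 with 123: max = 178
compare 143 with 178: max = 178
compare 75 with 178: max = 178
compare 159 with 178: max = 178
compare 75 with 178: max = 178
compare 139 with 178: max = 178
= 178


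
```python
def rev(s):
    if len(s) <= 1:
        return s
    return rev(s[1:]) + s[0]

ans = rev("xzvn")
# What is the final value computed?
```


rev("xzvn")
= rev("zvn") + "x"
= rev("vn") + "z" + "x"
= rev("n") + "v" + "z" + "x"
= "n" + "v" + "z" + "x"
= "nvzx"


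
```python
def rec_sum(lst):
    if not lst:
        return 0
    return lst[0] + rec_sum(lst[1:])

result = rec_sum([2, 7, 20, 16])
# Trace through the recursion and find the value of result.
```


rec_sum([2, 7, 20, 16])
= 2 + rec_sum([7, 20, 16])
= 2 + 7 + rec_sum([20, 16])
= 2 + 7 + 20 + rec_sum([16])
= 2 + 7 + 20 + 16 + rec_sum([])
= 2 + 7 + 20 + 16 + 0
= 45


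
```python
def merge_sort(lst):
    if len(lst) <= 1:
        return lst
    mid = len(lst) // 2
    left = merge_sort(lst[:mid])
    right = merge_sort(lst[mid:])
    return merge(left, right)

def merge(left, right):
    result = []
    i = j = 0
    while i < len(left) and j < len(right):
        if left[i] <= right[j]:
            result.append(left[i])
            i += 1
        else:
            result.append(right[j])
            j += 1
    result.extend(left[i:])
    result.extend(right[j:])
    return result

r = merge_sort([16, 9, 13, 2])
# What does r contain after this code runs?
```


merge_sort([16, 9, 13, 2])
Split into [16, 9] and [13, 2]
Left sorted: [9, 16]
Right sorted: [2, 13]
Merge [9, 16] and [2, 13]
= [2, 9, 13, 16]


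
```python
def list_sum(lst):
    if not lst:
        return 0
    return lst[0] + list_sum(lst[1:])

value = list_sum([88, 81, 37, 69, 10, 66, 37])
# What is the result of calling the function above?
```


list_sum([88, 81, 37, 69, 10, 66, 37])
= 88 + list_sum([81, 37, 69, 10, 66, 37])
= 88 + 81 + list_sum([37, 69, 10, 66, 37])
= 88 + 81 + 37 + list_sum([69, 10, 66, 37])
= 88 + 81 + 37 + 69 + list_sum([10, 66, 37])
= 88 + 81 + 37 + 69 + 10 + list_sum([66, 37])
= 88 + 81 + 37 + 69 + 10 + 66 + list_sum([37])
= 88 + 81 + 37 + 69 + 10 + 66 + 37 + list_sum([])
= 88 + 81 + 37 + 69 + 10 + 66 + 37 + 0
= 388


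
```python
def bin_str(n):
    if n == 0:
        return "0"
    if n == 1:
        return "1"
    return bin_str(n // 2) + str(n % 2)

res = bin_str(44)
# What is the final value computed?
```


bin_str(44)
= bin_str(22) + "0"
= bin_str(11) + "0" + "0"
= bin_str(5) + "1" + "0" + "0"
= bin_str(2) + "1" + "1" + "0" + "0"
= bin_str(1) + "0" + "1" + "1" + "0" + "0"
= "1" + "0" + "1" + "1" + "0" + "0"
= "101100"


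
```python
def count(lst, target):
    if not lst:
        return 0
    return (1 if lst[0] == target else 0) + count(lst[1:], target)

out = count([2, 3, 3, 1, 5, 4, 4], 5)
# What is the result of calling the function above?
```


count([2, 3, 3, 1, 5, 4, 4], 5)
lst[0]=2 != 5: 0 + count([3, 3, 1, 5, 4, 4], 5)
lst[0]=3 != 5: 0 + count([3, 1, 5, 4, 4], 5)
lst[0]=3 != 5: 0 + count([1, 5, 4, 4], 5)
lst[0]=1 != 5: 0 + count([5, 4, 4], 5)
lst[0]=5 == 5: 1 + count([4, 4], 5)
lst[0]=4 != 5: 0 + count([4], 5)
lst[0]=4 != 5: 0 + count([], 5)
= 1


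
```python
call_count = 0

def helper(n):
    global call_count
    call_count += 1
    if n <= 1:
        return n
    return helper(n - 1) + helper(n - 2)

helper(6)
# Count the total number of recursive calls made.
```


helper(6) calls helper(5) and helper(4); each non-base call branches into two more.
Let C(k) = total number of calls made by helper(k), including the call to helper(k) itself.
Base cases: C(0) = 1, C(1) = 1
Recurrence: C(k) = 1 + C(k-1) + C(k-2)
  C(2) = 1 + C(1) + C(0) = 1 + 1 + 1 = 3
  C(3) = 1 + C(2) + C(1) = 1 + 3 + 1 = 5
  C(4) = 1 + C(3) + C(2) = 1 + 5 + 3 = 9
  C(5) = 1 + C(4) + C(3) = 1 + 9 + 5 = 15
  C(6) = 1 + C(5) + C(4) = 1 + 15 + 9 = 25
Total calls = C(6) = 25


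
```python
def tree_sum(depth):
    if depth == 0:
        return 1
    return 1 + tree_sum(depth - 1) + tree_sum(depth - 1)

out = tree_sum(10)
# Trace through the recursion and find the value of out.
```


tree_sum(10)
= 1 + tree_sum(9) + tree_sum(9)
= 1 + 2 * tree_sum(9)
tree_sum(k) = 2^(k+1) - 1
tree_sum(0) = 1
tree_sum(1) = 3
tree_sum(2) = 7
tree_sum(3) = 15
tree_sum(4) = 31
tree_sum(10) = 2^11 - 1 = 2047


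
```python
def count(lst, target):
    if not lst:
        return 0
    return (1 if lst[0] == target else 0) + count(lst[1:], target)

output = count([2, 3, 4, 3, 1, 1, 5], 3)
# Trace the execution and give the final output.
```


count([2, 3, 4, 3, 1, 1, 5], 3)
lst[0]=2 != 3: 0 + count([3, 4, 3, 1, 1, 5], 3)
lst[0]=3 == 3: 1 + count([4, 3, 1, 1, 5], 3)
lst[0]=4 != 3: 0 + count([3, 1, 1, 5], 3)
lst[0]=3 == 3: 1 + count([1, 1, 5], 3)
lst[0]=1 != 3: 0 + count([1, 5], 3)
lst[0]=1 != 3: 0 + count([5], 3)
lst[0]=5 != 3: 0 + count([], 3)
= 2


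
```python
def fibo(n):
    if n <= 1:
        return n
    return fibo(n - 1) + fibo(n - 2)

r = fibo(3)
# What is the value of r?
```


fibo(3)
= fibo(2) + fibo(1)
Computing bottom-up: fibo(0)=0, fibo(1)=1, fibo(2)=1, fibo(3)=2
= 2


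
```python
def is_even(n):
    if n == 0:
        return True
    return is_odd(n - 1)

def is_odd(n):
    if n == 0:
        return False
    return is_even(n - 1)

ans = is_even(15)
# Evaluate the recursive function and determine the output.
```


is_even(15)
= is_odd(14)
= is_even(13)
= is_odd(12)
= is_even(11)
= is_odd(10)
= is_even(9)
= is_odd(8)
= is_even(7)
= is_odd(6)
= is_even(5)
= is_odd(4)
= is_even(3)
= is_odd(2)
= is_even(1)
= is_odd(0)
n == 0: return False
= False


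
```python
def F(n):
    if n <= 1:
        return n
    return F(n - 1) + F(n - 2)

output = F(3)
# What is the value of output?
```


F(3)
= F(2) + F(1)
Computing bottom-up: F(0)=0, F(1)=1, F(2)=1, F(3)=2
= 2


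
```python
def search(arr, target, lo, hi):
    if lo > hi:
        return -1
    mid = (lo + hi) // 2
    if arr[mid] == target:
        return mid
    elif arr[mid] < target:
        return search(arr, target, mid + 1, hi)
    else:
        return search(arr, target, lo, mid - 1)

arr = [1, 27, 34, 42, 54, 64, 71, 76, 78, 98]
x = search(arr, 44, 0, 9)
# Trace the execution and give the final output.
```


search(arr, 44, 0, 9)
lo=0, hi=9, mid=4, arr[mid]=54
54 > 44, search left half
lo=0, hi=3, mid=1, arr[mid]=27
27 < 44, search right half
lo=2, hi=3, mid=2, arr[mid]=34
34 < 44, search right half
lo=3, hi=3, mid=3, arr[mid]=42
42 < 44, search right half
lo > hi, target not found, return -1
= -1


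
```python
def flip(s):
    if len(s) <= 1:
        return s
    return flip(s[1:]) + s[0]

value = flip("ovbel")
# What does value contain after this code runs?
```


flip("ovbel")
= flip("vbel") + "o"
= flip("bel") + "v" + "o"
= flip("el") + "b" + "v" + "o"
= flip("l") + "e" + "b" + "v" + "o"
= "l" + "e" + "b" + "v" + "o"
= "lebvo"


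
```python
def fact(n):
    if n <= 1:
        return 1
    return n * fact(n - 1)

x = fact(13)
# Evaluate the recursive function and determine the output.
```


fact(13)
= 13 * fact(12)
= 13 * 12 * fact(11)
= 13 * 12 * 11 * fact(10)
= 13 * 12 * 11 * 10 * fact(9)
= 13 * 12 * 11 * 10 * 9 * fact(8)
= 13 * 12 * 11 * 10 * 9 * 8 * fact(7)
= 13 * 12 * 11 * 10 * 9 * 8 * 7 * fact(6)
= 13 * 12 * 11 * 10 * 9 * 8 * 7 * 6 * fact(5)
= 13 * 12 * 11 * 10 * 9 * 8 * 7 * 6 * 5 * fact(4)
= 13 * 12 * 11 * 10 * 9 * 8 * 7 * 6 * 5 * 4 * fact(3)
= 13 * 12 * 11 * 10 * 9 * 8 * 7 * 6 * 5 * 4 * 3 * fact(2)
= 13 * 12 * 11 * 10 * 9 * 8 * 7 * 6 * 5 * 4 * 3 * 2 * fact(1)
= 13 * 12 * 11 * 10 * 9 * 8 * 7 * 6 * 5 * 4 * 3 * 2 * 1
= 6227020800


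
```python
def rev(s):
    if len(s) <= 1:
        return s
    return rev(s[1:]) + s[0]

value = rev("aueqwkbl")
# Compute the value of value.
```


rev("aueqwkbl")
= rev("ueqwkbl") + "a"
= rev("eqwkbl") + "u" + "a"
= rev("qwkbl") + "e" + "u" + "a"
= rev("wkbl") + "q" + "e" + "u" + "a"
= rev("kbl") + "w" + "q" + "e" + "u" + "a"
= rev("bl") + "k" + "w" + "q" + "e" + "u" + "a"
= rev("l") + "b" + "k" + "w" + "q" + "e" + "u" + "a"
= "l" + "b" + "k" + "w" + "q" + "e" + "u" + "a"
= "lbkwqeua"


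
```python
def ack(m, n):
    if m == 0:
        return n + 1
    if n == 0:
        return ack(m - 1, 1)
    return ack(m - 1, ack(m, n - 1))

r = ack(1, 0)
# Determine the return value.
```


ack(1, 0)
n == 0: return ack(0, 1)
= ack(0, 1) = 2
= 2


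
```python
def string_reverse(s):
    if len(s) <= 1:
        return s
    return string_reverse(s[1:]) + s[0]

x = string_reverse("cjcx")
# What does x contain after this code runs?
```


string_reverse("cjcx")
= string_reverse("jcx") + "c"
= string_reverse("cx") + "j" + "c"
= string_reverse("x") + "c" + "j" + "c"
= "x" + "c" + "j" + "c"
= "xcjc"


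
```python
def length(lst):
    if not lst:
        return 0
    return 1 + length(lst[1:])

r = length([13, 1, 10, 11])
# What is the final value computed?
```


length([13, 1, 10, 11])
= 1 + length([1, 10, 11])
= 1 + 1 + length([10, 11])
= 1 + 1 + 1 + length([11])
= 1 + 1 + 1 + 1 + length([])
= 1 + 1 + 1 + 1 + 0
= 4


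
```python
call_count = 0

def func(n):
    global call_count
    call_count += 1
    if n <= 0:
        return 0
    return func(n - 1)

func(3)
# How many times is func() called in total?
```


func(3) calls func(2) calls ... calls func(0)
Total calls: 3 + 1 (for base case) = 4


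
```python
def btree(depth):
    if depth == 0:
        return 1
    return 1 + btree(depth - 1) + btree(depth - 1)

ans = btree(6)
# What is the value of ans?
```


btree(6)
= 1 + btree(5) + btree(5)
= 1 + 2 * btree(5)
btree(k) = 2^(k+1) - 1
btree(0) = 1
btree(1) = 3
btree(2) = 7
btree(3) = 15
btree(4) = 31
btree(6) = 2^7 - 1 = 127


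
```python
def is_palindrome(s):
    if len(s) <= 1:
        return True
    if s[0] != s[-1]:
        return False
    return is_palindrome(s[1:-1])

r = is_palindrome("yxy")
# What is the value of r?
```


is_palindrome("yxy")
"yxy": s[0]='y' == s[-1]='y' -> is_palindrome("x")
"x": len <= 1 -> True
= True


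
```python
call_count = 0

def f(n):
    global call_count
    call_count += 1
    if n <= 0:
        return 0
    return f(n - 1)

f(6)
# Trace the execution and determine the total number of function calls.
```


f(6) calls f(5) calls ... calls f(0)
Total calls: 6 + 1 (for base case) = 7


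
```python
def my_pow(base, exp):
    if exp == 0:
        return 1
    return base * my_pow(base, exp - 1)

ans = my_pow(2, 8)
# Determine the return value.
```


my_pow(2, 8)
= 2 * my_pow(2, 7)
= 2 * 2 * my_pow(2, 6)
= 2 * 2 * 2 * my_pow(2, 5)
= 2 * 2 * 2 * 2 * my_pow(2, 4)
= 2 * 2 * 2 * 2 * 2 * my_pow(2, 3)
= 2 * 2 * 2 * 2 * 2 * 2 * my_pow(2, 2)
= 2 * 2 * 2 * 2 * 2 * 2 * 2 * my_pow(2, 1)
= 2 * 2 * 2 * 2 * 2 * 2 * 2 * 2 * my_pow(2, 0)
= 2 * 2 * 2 * 2 * 2 * 2 * 2 * 2 * 1
= 256


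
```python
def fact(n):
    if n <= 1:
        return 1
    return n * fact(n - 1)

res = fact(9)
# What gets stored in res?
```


fact(9)
= 9 * fact(8)
= 9 * 8 * fact(7)
= 9 * 8 * 7 * fact(6)
= 9 * 8 * 7 * 6 * fact(5)
= 9 * 8 * 7 * 6 * 5 * fact(4)
= 9 * 8 * 7 * 6 * 5 * 4 * fact(3)
= 9 * 8 * 7 * 6 * 5 * 4 * 3 * fact(2)
= 9 * 8 * 7 * 6 * 5 * 4 * 3 * 2 * fact(1)
= 9 * 8 * 7 * 6 * 5 * 4 * 3 * 2 * 1
= 362880


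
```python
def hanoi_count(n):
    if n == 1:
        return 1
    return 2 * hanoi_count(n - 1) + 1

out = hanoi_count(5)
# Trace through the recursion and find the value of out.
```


hanoi_count(5)
= 2 * hanoi_count(4) + 1
= 2 * (2 * hanoi_count(3) + 1) + 1
= 2 * (2 * (2 * hanoi_count(2) + 1) + 1) + 1
= 2 * (2 * (2 * (2 * hanoi_count(1) + 1) + 1) + 1) + 1
Now compute bottom-up:
hanoi_count(1) = 1
hanoi_count(2) = 2 * 1 + 1 = 3
hanoi_count(3) = 2 * 3 + 1 = 7
hanoi_count(4) = 2 * 7 + 1 = 15
hanoi_count(5) = 2 * 15 + 1 = 31
= 31


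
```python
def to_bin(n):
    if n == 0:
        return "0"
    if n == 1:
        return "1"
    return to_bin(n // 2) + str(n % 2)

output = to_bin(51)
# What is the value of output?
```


to_bin(51)
= to_bin(25) + "1"
= to_bin(12) + "1" + "1"
= to_bin(6) + "0" + "1" + "1"
= to_bin(3) + "0" + "0" + "1" + "1"
= to_bin(1) + "1" + "0" + "0" + "1" + "1"
= "1" + "1" + "0" + "0" + "1" + "1"
= "110011"


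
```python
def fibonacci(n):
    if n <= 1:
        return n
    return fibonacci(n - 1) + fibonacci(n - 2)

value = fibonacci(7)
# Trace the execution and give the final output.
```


fibonacci(7)
= fibonacci(6) + fibonacci(5)
= (fibonacci(5) + fibonacci(4)) + fibonacci(5)
Computing bottom-up: fibonacci(0)=0, fibonacci(1)=1, fibonacci(2)=1, fibonacci(3)=2, fibonacci(4)=3, fibonacci(5)=5, fibonacci(6)=8, fibonacci(7)=13
= 13


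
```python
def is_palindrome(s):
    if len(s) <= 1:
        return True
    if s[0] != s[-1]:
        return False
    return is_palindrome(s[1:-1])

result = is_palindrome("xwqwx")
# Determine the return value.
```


is_palindrome("xwqwx")
"xwqwx": s[0]='x' == s[-1]='x' -> is_palindrome("wqw")
"wqw": s[0]='w' == s[-1]='w' -> is_palindrome("q")
"q": len <= 1 -> True
= True


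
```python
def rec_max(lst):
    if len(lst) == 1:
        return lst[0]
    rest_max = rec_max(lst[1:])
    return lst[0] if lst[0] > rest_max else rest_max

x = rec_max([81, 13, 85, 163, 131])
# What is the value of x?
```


rec_max([81, 13, 85, 163, 131])
= compare 81 with rec_max([13, 85, 163, 131])
= compare 13 with rec_max([85, 163, 131])
= compare 85 with rec_max([163, 131])
= compare 163 with rec_max([131])
Base: rec_max([131]) = 131
compare 163 with 131: max = 163
compare 85 with 163: max = 163
compare 13 with 163: max = 163
compare 81 with 163: max = 163
= 163


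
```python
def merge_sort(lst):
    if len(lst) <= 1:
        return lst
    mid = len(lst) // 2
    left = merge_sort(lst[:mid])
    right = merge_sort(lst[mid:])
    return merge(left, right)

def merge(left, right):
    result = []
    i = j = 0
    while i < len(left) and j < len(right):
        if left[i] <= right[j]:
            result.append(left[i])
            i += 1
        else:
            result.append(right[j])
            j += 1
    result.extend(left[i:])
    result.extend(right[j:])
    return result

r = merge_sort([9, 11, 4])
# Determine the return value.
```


merge_sort([9, 11, 4])
Split into [9] and [11, 4]
Left sorted: [9]
Right sorted: [4, 11]
Merge [9] and [4, 11]
= [4, 9, 11]


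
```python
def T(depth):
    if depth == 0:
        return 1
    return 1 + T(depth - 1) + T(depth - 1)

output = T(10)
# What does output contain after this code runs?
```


T(10)
= 1 + T(9) + T(9)
= 1 + 2 * T(9)
T(k) = 2^(k+1) - 1
T(0) = 1
T(1) = 3
T(2) = 7
T(3) = 15
T(4) = 31
T(10) = 2^11 - 1 = 2047


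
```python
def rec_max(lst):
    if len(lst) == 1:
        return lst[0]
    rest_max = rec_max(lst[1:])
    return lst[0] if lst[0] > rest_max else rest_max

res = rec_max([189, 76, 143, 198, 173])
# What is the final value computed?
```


rec_max([189, 76, 143, 198, 173])
= compare 189 with rec_max([76, 143, 198, 173])
= compare 76 with rec_max([143, 198, 173])
= compare 143 with rec_max([198, 173])
= compare 198 with rec_max([173])
Base: rec_max([173]) = 173
compare 198 with 173: max = 198
compare 143 with 198: max = 198
compare 76 with 198: max = 198
compare 189 with 198: max = 198
= 198


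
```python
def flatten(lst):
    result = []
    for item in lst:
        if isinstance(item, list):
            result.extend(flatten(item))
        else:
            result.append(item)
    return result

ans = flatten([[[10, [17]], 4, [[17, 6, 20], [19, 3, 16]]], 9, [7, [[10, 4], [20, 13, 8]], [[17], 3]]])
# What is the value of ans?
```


flatten([[[10, [17]], 4, [[17, 6, 20], [19, 3, 16]]], 9, [7, [[10, 4], [20, 13, 8]], [[17], 3]]])
Processing each element:
  [[10, [17]], 4, [[17, 6, 20], [19, 3, 16]]] is a list -> flatten recursively -> [10, 17, 4, 17, 6, 20, 19, 3, 16]
  9 is not a list -> append 9
  [7, [[10, 4], [20, 13, 8]], [[17], 3]] is a list -> flatten recursively -> [7, 10, 4, 20, 13, 8, 17, 3]
= [10, 17, 4, 17, 6, 20, 19, 3, 16, 9, 7, 10, 4, 20, 13, 8, 17, 3]


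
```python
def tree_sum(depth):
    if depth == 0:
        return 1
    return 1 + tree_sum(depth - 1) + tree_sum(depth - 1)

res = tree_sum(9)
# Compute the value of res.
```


tree_sum(9)
= 1 + tree_sum(8) + tree_sum(8)
= 1 + 2 * tree_sum(8)
tree_sum(k) = 2^(k+1) - 1
tree_sum(0) = 1
tree_sum(1) = 3
tree_sum(2) = 7
tree_sum(3) = 15
tree_sum(4) = 31
tree_sum(9) = 2^10 - 1 = 1023


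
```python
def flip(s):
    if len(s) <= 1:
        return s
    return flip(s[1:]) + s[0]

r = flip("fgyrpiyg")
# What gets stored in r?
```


flip("fgyrpiyg")
= flip("gyrpiyg") + "f"
= flip("yrpiyg") + "g" + "f"
= flip("rpiyg") + "y" + "g" + "f"
= flip("piyg") + "r" + "y" + "g" + "f"
= flip("iyg") + "p" + "r" + "y" + "g" + "f"
= flip("yg") + "i" + "p" + "r" + "y" + "g" + "f"
= flip("g") + "y" + "i" + "p" + "r" + "y" + "g" + "f"
= "g" + "y" + "i" + "p" + "r" + "y" + "g" + "f"
= "gyiprygf"


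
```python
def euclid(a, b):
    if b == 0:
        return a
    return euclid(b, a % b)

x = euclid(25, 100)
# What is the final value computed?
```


euclid(25, 100)
= euclid(100, 25 % 100) = euclid(100, 25)
= euclid(25, 100 % 25) = euclid(25, 0)
b == 0, return a = 25
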